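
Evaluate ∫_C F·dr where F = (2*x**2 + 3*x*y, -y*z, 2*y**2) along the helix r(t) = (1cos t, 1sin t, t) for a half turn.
-4/3 + 5*pi/4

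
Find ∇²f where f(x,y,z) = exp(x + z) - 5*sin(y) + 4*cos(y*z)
-4*y**2*cos(y*z) - 4*z**2*cos(y*z) + 2*exp(x + z) + 5*sin(y)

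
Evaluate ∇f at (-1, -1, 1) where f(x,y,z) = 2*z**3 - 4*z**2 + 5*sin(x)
(5*cos(1), 0, -2)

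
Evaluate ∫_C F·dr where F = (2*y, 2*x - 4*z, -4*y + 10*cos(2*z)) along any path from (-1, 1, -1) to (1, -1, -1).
-8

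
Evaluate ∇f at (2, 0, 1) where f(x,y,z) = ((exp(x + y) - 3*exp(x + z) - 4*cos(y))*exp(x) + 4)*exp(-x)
((-3*exp(5) - 4 + exp(4))*exp(-2), exp(2), -3*exp(3))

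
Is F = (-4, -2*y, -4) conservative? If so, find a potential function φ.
Yes, F is conservative. φ = -4*x - y**2 - 4*z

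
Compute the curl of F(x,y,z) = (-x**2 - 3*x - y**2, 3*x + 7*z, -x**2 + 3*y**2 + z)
(6*y - 7, 2*x, 2*y + 3)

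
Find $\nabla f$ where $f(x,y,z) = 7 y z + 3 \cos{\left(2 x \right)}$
(-6*sin(2*x), 7*z, 7*y)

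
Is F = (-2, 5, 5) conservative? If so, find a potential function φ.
Yes, F is conservative. φ = -2*x + 5*y + 5*z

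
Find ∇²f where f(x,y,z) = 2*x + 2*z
0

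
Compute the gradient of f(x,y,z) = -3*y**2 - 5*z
(0, -6*y, -5)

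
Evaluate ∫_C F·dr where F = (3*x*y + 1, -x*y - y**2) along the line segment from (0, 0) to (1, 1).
4/3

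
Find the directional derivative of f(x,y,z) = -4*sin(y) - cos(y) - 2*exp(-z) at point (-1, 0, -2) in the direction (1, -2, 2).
8/3 + 4*exp(2)/3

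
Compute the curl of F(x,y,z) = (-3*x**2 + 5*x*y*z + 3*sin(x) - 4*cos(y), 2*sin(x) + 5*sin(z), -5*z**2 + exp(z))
(-5*cos(z), 5*x*y, -5*x*z - 4*sin(y) + 2*cos(x))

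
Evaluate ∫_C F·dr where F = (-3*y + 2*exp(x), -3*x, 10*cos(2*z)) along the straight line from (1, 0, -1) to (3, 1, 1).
-9 - 2*E + 10*sin(2) + 2*exp(3)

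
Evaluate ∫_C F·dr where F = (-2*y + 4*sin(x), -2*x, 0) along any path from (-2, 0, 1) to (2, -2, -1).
8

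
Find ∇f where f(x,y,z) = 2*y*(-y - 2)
(0, -4*y - 4, 0)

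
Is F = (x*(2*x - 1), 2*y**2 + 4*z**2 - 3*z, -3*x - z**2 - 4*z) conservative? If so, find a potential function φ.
No, ∇×F = (3 - 8*z, 3, 0) ≠ 0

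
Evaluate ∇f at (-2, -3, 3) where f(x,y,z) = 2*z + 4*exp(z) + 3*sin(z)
(0, 0, 3*cos(3) + 2 + 4*exp(3))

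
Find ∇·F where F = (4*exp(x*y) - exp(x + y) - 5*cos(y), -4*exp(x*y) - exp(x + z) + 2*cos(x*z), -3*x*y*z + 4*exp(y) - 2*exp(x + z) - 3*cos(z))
-3*x*y - 4*x*exp(x*y) + 4*y*exp(x*y) - exp(x + y) - 2*exp(x + z) + 3*sin(z)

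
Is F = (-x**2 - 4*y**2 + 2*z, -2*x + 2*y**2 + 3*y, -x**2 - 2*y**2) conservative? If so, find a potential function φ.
No, ∇×F = (-4*y, 2*x + 2, 8*y - 2) ≠ 0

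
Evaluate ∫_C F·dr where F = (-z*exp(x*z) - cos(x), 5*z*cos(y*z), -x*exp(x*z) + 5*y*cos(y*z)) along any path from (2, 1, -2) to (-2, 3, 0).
-1 + exp(-4) + 7*sin(2)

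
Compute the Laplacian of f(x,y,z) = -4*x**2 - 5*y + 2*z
-8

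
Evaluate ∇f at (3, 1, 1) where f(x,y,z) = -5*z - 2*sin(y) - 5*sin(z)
(0, -2*cos(1), -5 - 5*cos(1))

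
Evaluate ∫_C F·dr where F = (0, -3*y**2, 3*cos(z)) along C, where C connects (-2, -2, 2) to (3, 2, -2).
-16 - 6*sin(2)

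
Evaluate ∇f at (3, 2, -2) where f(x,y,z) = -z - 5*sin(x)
(-5*cos(3), 0, -1)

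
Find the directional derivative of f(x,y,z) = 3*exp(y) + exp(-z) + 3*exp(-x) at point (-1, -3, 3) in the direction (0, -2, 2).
-2*sqrt(2)*exp(-3)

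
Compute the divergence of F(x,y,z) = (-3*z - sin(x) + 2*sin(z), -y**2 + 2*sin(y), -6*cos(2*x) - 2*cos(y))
-2*y - cos(x) + 2*cos(y)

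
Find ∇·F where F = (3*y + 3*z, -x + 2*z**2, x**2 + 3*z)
3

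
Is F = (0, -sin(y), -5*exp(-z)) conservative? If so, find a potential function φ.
Yes, F is conservative. φ = cos(y) + 5*exp(-z)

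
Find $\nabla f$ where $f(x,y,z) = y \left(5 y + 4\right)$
(0, 10*y + 4, 0)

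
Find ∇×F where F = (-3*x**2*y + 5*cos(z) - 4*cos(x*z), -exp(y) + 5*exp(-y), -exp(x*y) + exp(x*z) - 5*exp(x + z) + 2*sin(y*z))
(-x*exp(x*y) + 2*z*cos(y*z), 4*x*sin(x*z) + y*exp(x*y) - z*exp(x*z) + 5*exp(x + z) - 5*sin(z), 3*x**2)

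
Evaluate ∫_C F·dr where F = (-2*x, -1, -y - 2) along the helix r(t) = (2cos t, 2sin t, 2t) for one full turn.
-8*pi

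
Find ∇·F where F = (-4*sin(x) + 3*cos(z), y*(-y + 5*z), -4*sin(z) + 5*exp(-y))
-2*y + 5*z - 4*cos(x) - 4*cos(z)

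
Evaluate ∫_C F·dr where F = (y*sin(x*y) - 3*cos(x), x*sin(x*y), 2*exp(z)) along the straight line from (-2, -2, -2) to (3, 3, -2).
-3*sin(2) + cos(4) - 3*sin(3) - cos(9)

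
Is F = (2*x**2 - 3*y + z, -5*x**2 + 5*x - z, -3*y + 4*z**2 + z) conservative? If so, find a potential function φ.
No, ∇×F = (-2, 1, 8 - 10*x) ≠ 0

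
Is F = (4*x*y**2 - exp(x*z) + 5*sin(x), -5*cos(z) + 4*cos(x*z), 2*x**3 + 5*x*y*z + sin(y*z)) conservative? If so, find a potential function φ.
No, ∇×F = (5*x*z + 4*x*sin(x*z) + z*cos(y*z) - 5*sin(z), -6*x**2 - x*exp(x*z) - 5*y*z, -8*x*y - 4*z*sin(x*z)) ≠ 0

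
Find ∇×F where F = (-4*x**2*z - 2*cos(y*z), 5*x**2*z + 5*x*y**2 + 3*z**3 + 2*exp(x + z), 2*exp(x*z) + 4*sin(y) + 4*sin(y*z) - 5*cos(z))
(-5*x**2 - 9*z**2 + 4*z*cos(y*z) - 2*exp(x + z) + 4*cos(y), -4*x**2 + 2*y*sin(y*z) - 2*z*exp(x*z), 10*x*z + 5*y**2 - 2*z*sin(y*z) + 2*exp(x + z))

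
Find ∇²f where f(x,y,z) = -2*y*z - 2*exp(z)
-2*exp(z)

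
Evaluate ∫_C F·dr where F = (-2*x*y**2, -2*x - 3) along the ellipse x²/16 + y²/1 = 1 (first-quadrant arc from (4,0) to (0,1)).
5 - 2*pi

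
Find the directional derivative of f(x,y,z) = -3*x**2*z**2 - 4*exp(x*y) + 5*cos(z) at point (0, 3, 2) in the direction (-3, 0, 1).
sqrt(10)*(36 - 5*sin(2))/10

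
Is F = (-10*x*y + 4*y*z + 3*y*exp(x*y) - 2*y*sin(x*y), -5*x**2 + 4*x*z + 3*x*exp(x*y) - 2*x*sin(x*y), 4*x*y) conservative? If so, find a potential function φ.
Yes, F is conservative. φ = -5*x**2*y + 4*x*y*z + 3*exp(x*y) + 2*cos(x*y)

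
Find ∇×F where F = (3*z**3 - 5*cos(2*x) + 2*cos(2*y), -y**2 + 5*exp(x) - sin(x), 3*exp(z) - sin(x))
(0, 9*z**2 + cos(x), 5*exp(x) + 4*sin(2*y) - cos(x))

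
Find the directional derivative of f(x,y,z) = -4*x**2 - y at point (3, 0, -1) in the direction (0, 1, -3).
-sqrt(10)/10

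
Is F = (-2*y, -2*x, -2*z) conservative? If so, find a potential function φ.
Yes, F is conservative. φ = -2*x*y - z**2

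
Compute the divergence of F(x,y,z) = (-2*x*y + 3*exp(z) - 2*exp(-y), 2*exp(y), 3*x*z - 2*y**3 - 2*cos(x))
3*x - 2*y + 2*exp(y)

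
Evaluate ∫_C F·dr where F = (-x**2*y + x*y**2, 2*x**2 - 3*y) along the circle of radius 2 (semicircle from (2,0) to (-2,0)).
2*pi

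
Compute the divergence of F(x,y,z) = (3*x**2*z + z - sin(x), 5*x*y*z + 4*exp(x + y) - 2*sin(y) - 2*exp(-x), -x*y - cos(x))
11*x*z + 4*exp(x + y) - cos(x) - 2*cos(y)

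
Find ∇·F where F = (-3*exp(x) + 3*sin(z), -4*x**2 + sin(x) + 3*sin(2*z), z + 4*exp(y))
1 - 3*exp(x)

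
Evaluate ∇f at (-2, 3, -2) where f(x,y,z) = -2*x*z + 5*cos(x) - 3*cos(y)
(4 + 5*sin(2), 3*sin(3), 4)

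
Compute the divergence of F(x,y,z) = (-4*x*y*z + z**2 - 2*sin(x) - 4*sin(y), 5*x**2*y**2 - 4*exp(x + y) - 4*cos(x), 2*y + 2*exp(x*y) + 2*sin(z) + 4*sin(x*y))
10*x**2*y - 4*y*z - 4*exp(x + y) - 2*cos(x) + 2*cos(z)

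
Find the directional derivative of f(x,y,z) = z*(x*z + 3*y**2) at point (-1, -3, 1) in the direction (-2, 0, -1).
-27*sqrt(5)/5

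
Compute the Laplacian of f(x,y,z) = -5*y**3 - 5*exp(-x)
-30*y - 5*exp(-x)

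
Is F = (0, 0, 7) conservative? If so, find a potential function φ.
Yes, F is conservative. φ = 7*z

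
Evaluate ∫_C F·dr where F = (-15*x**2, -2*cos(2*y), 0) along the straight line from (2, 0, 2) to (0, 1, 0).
40 - sin(2)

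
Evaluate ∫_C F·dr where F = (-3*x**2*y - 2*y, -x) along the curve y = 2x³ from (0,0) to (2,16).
-104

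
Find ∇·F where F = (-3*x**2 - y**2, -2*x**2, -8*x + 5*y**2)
-6*x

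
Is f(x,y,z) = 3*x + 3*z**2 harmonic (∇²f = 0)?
No, ∇²f = 6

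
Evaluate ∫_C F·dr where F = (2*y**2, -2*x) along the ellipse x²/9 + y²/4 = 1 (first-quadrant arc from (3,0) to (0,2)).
-16 - 3*pi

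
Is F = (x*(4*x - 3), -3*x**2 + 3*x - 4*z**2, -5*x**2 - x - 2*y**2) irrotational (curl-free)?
No, ∇×F = (-4*y + 8*z, 10*x + 1, 3 - 6*x)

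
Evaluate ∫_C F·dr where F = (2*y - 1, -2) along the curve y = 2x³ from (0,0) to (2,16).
-18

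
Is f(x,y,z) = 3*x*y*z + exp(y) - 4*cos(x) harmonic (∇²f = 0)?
No, ∇²f = exp(y) + 4*cos(x)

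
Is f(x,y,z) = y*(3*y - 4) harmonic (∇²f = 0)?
No, ∇²f = 6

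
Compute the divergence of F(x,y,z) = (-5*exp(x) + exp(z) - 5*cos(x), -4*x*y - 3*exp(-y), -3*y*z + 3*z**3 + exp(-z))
-4*x - 3*y + 9*z**2 - 5*exp(x) + 5*sin(x) - exp(-z) + 3*exp(-y)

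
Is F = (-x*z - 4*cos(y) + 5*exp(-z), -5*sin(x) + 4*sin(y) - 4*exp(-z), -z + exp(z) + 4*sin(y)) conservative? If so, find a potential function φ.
No, ∇×F = (4*cos(y) - 4*exp(-z), -x - 5*exp(-z), -4*sin(y) - 5*cos(x)) ≠ 0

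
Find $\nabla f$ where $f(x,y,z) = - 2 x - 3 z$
(-2, 0, -3)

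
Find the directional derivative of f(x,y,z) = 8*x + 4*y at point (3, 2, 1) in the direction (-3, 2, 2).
-16*sqrt(17)/17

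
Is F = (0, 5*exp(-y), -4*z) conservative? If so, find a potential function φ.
Yes, F is conservative. φ = -2*z**2 - 5*exp(-y)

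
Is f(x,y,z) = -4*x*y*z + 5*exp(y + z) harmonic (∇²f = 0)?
No, ∇²f = 10*exp(y + z)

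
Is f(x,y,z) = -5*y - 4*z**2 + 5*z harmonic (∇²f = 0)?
No, ∇²f = -8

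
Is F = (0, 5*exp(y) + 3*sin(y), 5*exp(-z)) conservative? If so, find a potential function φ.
Yes, F is conservative. φ = 5*exp(y) - 3*cos(y) - 5*exp(-z)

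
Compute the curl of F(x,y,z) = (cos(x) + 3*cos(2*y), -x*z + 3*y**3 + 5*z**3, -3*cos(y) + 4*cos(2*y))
(x - 15*z**2 + 3*sin(y) - 8*sin(2*y), 0, -z + 6*sin(2*y))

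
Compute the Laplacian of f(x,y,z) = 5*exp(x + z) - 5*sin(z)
10*exp(x + z) + 5*sin(z)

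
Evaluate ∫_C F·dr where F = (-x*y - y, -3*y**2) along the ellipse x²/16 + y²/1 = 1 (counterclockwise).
4*pi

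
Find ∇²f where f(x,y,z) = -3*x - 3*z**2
-6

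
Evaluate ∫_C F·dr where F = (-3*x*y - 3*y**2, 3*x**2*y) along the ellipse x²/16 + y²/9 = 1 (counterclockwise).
0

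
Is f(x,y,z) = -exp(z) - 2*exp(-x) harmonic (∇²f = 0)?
No, ∇²f = -exp(z) - 2*exp(-x)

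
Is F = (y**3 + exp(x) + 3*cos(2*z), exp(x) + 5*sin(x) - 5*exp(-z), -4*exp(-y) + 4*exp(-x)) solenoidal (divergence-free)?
No, ∇·F = exp(x)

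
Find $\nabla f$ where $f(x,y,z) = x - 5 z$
(1, 0, -5)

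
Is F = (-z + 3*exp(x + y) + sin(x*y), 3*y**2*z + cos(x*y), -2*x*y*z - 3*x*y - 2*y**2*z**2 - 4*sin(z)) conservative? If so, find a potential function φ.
No, ∇×F = (-2*x*z - 3*x - 3*y**2 - 4*y*z**2, 2*y*z + 3*y - 1, -x*cos(x*y) - y*sin(x*y) - 3*exp(x + y)) ≠ 0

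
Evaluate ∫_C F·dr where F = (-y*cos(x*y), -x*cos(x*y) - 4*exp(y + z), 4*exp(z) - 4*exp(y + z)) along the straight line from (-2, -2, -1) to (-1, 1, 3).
-4*exp(4) - 4*exp(-1) + sin(4) + 4*exp(-3) + sin(1) + 4*exp(3)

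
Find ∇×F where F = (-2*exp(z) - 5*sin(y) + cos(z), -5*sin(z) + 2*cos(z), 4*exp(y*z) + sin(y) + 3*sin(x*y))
(3*x*cos(x*y) + 4*z*exp(y*z) + 2*sin(z) + cos(y) + 5*cos(z), -3*y*cos(x*y) - 2*exp(z) - sin(z), 5*cos(y))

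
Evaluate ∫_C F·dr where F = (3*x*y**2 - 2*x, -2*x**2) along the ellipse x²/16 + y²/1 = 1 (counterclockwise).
0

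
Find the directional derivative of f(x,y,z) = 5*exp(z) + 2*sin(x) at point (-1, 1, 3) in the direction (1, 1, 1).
sqrt(3)*(2*cos(1) + 5*exp(3))/3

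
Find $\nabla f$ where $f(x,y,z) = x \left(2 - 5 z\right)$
(2 - 5*z, 0, -5*x)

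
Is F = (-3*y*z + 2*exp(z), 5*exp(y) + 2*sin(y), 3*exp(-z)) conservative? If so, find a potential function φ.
No, ∇×F = (0, -3*y + 2*exp(z), 3*z) ≠ 0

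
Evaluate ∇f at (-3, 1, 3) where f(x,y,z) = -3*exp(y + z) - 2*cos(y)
(0, -3*exp(4) + 2*sin(1), -3*exp(4))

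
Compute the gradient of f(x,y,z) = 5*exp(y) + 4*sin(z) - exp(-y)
(0, 5*exp(y) + exp(-y), 4*cos(z))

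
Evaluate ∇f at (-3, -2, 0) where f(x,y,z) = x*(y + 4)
(2, -3, 0)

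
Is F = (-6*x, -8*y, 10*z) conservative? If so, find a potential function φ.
Yes, F is conservative. φ = -3*x**2 - 4*y**2 + 5*z**2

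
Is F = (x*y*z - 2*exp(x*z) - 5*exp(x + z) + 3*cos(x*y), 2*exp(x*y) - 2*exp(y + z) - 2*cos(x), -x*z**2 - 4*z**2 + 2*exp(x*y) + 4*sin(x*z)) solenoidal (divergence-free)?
No, ∇·F = -2*x*z + 2*x*exp(x*y) + 4*x*cos(x*z) + y*z - 3*y*sin(x*y) - 2*z*exp(x*z) - 8*z - 5*exp(x + z) - 2*exp(y + z)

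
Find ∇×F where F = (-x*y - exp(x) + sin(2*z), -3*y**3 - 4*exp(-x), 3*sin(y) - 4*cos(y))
(4*sin(y) + 3*cos(y), 2*cos(2*z), x + 4*exp(-x))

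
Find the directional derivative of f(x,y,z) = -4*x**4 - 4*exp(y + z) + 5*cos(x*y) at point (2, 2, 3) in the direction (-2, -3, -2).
2*sqrt(17)*(25*sin(4) + 128 + 10*exp(5))/17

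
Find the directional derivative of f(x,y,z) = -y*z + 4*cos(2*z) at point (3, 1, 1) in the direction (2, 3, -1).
sqrt(14)*(-1 + 4*sin(2))/7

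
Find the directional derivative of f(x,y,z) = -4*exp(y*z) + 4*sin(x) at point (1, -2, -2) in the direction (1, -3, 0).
2*sqrt(10)*(-6*exp(4) + cos(1))/5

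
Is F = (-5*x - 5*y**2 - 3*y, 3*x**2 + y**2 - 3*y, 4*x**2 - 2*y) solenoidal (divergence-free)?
No, ∇·F = 2*y - 8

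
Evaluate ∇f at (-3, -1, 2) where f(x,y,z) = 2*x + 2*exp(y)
(2, 2*exp(-1), 0)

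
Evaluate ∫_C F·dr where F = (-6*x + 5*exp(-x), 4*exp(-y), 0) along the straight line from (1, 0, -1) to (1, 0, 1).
0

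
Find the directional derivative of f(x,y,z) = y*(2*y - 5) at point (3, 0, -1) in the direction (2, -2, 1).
10/3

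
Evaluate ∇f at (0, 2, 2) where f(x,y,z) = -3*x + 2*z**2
(-3, 0, 8)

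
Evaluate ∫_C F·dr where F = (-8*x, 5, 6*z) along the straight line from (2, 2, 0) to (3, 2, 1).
-17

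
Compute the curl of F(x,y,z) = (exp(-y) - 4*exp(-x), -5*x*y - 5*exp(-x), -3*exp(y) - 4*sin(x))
(-3*exp(y), 4*cos(x), -5*y + exp(-y) + 5*exp(-x))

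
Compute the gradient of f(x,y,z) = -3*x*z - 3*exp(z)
(-3*z, 0, -3*x - 3*exp(z))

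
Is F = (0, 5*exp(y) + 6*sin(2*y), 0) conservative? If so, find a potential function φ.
Yes, F is conservative. φ = 5*exp(y) - 3*cos(2*y)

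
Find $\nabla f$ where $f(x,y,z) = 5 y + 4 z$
(0, 5, 4)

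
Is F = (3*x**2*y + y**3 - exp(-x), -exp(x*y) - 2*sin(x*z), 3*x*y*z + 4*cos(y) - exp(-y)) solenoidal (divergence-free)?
No, ∇·F = 9*x*y - x*exp(x*y) + exp(-x)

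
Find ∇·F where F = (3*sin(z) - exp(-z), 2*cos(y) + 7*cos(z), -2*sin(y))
-2*sin(y)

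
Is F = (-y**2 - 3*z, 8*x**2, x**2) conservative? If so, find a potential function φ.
No, ∇×F = (0, -2*x - 3, 16*x + 2*y) ≠ 0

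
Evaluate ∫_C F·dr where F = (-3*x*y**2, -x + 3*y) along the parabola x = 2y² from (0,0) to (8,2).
-766/3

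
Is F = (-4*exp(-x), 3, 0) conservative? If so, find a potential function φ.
Yes, F is conservative. φ = 3*y + 4*exp(-x)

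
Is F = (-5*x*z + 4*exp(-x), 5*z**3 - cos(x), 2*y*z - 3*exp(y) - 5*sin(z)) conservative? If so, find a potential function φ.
No, ∇×F = (-15*z**2 + 2*z - 3*exp(y), -5*x, sin(x)) ≠ 0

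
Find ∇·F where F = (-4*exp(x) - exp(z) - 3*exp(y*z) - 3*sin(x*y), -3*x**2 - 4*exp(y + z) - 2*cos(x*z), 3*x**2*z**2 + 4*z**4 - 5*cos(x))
6*x**2*z - 3*y*cos(x*y) + 16*z**3 - 4*exp(x) - 4*exp(y + z)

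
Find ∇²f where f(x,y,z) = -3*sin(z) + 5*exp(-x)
3*sin(z) + 5*exp(-x)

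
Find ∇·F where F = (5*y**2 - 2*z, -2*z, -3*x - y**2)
0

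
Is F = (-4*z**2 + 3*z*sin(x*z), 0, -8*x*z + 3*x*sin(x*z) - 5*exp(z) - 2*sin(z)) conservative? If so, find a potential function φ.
Yes, F is conservative. φ = -4*x*z**2 - 5*exp(z) + 2*cos(z) - 3*cos(x*z)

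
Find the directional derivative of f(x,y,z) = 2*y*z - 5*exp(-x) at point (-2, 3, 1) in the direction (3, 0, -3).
sqrt(2)*(-6 + 5*exp(2))/2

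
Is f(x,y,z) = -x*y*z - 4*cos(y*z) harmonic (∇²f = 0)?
No, ∇²f = 4*(y**2 + z**2)*cos(y*z)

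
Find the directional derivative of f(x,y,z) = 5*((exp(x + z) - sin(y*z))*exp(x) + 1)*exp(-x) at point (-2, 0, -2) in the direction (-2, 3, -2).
10*sqrt(17)*(-2 + 3*exp(4) + exp(6))*exp(-4)/17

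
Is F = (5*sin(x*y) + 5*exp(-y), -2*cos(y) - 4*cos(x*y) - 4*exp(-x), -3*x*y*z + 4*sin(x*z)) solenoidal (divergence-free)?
No, ∇·F = -3*x*y + 4*x*sin(x*y) + 4*x*cos(x*z) + 5*y*cos(x*y) + 2*sin(y)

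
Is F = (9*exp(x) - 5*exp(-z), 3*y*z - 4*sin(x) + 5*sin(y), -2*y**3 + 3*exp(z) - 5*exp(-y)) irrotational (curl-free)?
No, ∇×F = (-6*y**2 - 3*y + 5*exp(-y), 5*exp(-z), -4*cos(x))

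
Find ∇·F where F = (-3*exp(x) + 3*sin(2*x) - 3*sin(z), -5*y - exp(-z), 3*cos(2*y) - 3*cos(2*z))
-3*exp(x) + 6*sin(2*z) + 6*cos(2*x) - 5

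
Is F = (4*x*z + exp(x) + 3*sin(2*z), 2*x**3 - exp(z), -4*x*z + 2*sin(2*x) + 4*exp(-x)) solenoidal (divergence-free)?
No, ∇·F = -4*x + 4*z + exp(x)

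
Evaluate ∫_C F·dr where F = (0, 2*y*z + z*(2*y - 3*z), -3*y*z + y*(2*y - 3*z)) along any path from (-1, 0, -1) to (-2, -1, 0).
0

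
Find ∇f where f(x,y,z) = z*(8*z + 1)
(0, 0, 16*z + 1)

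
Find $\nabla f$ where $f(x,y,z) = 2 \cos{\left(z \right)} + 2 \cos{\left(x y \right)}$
(-2*y*sin(x*y), -2*x*sin(x*y), -2*sin(z))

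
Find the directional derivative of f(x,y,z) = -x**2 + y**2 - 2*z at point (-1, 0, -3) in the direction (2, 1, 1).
sqrt(6)/3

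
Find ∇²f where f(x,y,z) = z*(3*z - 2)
6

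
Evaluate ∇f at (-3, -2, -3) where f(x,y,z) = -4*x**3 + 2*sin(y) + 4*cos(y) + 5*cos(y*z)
(-108, 15*sin(6) + 2*cos(2) + 4*sin(2), 10*sin(6))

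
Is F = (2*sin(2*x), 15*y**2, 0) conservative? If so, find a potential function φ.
Yes, F is conservative. φ = 5*y**3 - cos(2*x)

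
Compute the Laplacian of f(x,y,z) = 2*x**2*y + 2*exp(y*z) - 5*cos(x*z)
5*x**2*cos(x*z) + 2*y**2*exp(y*z) + 4*y + 2*z**2*exp(y*z) + 5*z**2*cos(x*z)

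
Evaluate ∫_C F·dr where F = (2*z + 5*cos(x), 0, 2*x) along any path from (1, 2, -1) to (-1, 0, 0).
2 - 10*sin(1)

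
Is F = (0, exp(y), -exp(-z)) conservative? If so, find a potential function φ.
Yes, F is conservative. φ = exp(y) + exp(-z)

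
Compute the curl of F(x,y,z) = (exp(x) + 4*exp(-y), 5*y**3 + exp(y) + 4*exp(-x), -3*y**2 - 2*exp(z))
(-6*y, 0, 4*exp(-y) - 4*exp(-x))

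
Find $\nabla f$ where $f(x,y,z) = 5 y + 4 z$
(0, 5, 4)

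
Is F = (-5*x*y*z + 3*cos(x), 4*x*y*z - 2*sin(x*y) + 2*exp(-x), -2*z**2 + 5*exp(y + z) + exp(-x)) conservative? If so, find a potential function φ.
No, ∇×F = (-4*x*y + 5*exp(y + z), -5*x*y + exp(-x), 5*x*z + 4*y*z - 2*y*cos(x*y) - 2*exp(-x)) ≠ 0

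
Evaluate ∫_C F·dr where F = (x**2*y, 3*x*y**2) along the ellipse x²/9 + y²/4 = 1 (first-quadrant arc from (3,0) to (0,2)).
9*pi/8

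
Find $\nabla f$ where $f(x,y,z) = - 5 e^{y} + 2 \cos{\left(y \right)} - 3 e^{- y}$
(0, -5*exp(y) - 2*sin(y) + 3*exp(-y), 0)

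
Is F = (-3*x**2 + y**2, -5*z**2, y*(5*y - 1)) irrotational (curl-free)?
No, ∇×F = (10*y + 10*z - 1, 0, -2*y)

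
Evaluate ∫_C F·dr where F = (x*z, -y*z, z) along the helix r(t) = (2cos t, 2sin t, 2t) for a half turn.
2*pi*(2 + pi)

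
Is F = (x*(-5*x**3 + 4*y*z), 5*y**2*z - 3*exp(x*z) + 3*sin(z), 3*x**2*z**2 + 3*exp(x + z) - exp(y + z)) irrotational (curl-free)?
No, ∇×F = (3*x*exp(x*z) - 5*y**2 - exp(y + z) - 3*cos(z), 4*x*y - 6*x*z**2 - 3*exp(x + z), z*(-4*x - 3*exp(x*z)))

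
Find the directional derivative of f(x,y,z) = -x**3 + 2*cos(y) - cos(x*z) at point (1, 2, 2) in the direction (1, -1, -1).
sqrt(3)*(-1 + sin(2))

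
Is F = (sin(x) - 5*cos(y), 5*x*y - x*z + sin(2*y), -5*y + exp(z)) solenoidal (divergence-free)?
No, ∇·F = 5*x + exp(z) + cos(x) + 2*cos(2*y)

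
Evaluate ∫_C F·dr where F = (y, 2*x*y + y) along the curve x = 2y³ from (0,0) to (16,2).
258/5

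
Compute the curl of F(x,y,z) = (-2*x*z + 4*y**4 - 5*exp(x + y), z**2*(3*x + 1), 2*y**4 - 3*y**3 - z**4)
(8*y**3 - 9*y**2 - 2*z*(3*x + 1), -2*x, -16*y**3 + 3*z**2 + 5*exp(x + y))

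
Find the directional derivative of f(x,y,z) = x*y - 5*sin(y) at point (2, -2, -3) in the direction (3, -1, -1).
sqrt(11)*(-8 + 5*cos(2))/11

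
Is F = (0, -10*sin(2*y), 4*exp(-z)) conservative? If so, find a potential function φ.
Yes, F is conservative. φ = 5*cos(2*y) - 4*exp(-z)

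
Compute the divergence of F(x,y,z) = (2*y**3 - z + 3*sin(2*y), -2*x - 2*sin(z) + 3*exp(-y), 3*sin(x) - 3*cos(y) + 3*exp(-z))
-3*exp(-z) - 3*exp(-y)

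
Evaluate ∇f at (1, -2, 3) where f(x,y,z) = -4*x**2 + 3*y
(-8, 3, 0)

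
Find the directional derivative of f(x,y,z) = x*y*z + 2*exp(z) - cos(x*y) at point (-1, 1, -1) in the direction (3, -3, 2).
sqrt(22)*(-4*E - 3*E*sin(1) + 2)*exp(-1)/11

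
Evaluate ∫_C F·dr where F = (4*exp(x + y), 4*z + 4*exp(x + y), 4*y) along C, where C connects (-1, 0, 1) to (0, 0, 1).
4 - 4*exp(-1)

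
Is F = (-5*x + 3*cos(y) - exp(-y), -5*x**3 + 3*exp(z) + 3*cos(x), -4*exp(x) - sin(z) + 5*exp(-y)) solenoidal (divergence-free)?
No, ∇·F = -cos(z) - 5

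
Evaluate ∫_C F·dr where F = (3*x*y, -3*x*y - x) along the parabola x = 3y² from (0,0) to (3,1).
151/20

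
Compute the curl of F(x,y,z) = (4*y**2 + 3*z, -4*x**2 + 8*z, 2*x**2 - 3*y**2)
(-6*y - 8, 3 - 4*x, -8*x - 8*y)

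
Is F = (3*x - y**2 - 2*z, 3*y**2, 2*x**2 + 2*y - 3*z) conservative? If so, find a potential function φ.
No, ∇×F = (2, -4*x - 2, 2*y) ≠ 0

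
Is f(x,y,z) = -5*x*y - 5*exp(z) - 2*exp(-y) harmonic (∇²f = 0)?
No, ∇²f = -5*exp(z) - 2*exp(-y)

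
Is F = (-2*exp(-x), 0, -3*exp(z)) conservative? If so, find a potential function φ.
Yes, F is conservative. φ = -3*exp(z) + 2*exp(-x)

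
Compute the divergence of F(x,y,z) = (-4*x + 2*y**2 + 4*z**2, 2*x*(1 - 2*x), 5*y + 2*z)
-2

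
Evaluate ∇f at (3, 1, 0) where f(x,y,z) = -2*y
(0, -2, 0)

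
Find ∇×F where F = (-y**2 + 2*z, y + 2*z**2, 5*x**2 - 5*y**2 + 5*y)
(-10*y - 4*z + 5, 2 - 10*x, 2*y)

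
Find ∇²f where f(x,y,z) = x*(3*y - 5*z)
0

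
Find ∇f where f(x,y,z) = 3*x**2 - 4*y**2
(6*x, -8*y, 0)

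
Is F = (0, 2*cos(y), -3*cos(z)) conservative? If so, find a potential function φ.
Yes, F is conservative. φ = 2*sin(y) - 3*sin(z)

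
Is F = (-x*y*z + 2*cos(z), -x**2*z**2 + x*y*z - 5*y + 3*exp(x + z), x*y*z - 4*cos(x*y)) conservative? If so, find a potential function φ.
No, ∇×F = (2*x**2*z - x*y + x*z + 4*x*sin(x*y) - 3*exp(x + z), -x*y - y*z - 4*y*sin(x*y) - 2*sin(z), -2*x*z**2 + x*z + y*z + 3*exp(x + z)) ≠ 0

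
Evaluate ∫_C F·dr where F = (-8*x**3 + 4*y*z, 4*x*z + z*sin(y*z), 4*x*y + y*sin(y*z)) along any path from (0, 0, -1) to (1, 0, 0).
-2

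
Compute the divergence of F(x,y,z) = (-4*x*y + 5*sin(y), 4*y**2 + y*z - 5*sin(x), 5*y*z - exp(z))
9*y + z - exp(z)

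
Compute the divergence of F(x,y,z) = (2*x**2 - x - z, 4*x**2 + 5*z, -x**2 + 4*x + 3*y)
4*x - 1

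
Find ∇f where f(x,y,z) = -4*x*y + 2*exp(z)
(-4*y, -4*x, 2*exp(z))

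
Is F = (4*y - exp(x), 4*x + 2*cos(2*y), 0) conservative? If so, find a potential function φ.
Yes, F is conservative. φ = 4*x*y - exp(x) + sin(2*y)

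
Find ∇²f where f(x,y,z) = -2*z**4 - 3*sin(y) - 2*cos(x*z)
2*x**2*cos(x*z) + 2*z**2*cos(x*z) - 24*z**2 + 3*sin(y)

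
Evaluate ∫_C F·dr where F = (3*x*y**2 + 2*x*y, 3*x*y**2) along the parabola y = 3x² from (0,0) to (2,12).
22920/7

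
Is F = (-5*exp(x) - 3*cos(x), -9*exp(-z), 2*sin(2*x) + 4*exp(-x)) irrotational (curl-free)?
No, ∇×F = (-9*exp(-z), -4*cos(2*x) + 4*exp(-x), 0)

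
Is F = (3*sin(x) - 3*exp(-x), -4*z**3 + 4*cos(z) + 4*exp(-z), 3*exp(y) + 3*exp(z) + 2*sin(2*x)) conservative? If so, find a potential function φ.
No, ∇×F = (12*z**2 + 3*exp(y) + 4*sin(z) + 4*exp(-z), -4*cos(2*x), 0) ≠ 0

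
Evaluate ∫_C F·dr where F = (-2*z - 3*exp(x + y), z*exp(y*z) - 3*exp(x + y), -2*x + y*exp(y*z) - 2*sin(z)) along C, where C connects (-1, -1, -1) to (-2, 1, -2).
-6 - E - 3*exp(-1) - 2*cos(1) + 2*cos(2) + 4*exp(-2)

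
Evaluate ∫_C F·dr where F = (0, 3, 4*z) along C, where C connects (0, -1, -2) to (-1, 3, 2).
12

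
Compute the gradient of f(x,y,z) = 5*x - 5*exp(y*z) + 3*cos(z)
(5, -5*z*exp(y*z), -5*y*exp(y*z) - 3*sin(z))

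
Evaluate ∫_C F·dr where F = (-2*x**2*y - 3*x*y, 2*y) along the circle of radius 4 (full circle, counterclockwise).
128*pi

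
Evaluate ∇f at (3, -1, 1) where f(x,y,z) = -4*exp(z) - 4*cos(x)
(4*sin(3), 0, -4*E)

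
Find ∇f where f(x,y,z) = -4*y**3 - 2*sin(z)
(0, -12*y**2, -2*cos(z))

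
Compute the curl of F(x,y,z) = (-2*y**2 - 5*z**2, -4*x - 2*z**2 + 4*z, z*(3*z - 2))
(4*z - 4, -10*z, 4*y - 4)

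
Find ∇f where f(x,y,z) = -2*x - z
(-2, 0, -1)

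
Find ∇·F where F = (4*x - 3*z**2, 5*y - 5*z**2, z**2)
2*z + 9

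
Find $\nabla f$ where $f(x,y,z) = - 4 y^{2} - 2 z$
(0, -8*y, -2)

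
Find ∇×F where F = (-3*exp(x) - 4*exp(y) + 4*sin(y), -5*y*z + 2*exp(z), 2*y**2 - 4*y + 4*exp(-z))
(9*y - 2*exp(z) - 4, 0, 4*exp(y) - 4*cos(y))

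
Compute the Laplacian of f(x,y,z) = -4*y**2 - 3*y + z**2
-6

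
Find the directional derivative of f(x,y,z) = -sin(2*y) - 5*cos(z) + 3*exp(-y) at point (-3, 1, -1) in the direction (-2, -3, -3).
3*sqrt(22)*(2*E*cos(2) + 3 + 5*E*sin(1))*exp(-1)/22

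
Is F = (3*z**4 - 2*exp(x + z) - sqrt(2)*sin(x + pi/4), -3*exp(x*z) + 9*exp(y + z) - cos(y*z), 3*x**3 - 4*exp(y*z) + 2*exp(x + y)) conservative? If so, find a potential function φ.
No, ∇×F = (3*x*exp(x*z) - y*sin(y*z) - 4*z*exp(y*z) + 2*exp(x + y) - 9*exp(y + z), -9*x**2 + 12*z**3 - 2*exp(x + y) - 2*exp(x + z), -3*z*exp(x*z)) ≠ 0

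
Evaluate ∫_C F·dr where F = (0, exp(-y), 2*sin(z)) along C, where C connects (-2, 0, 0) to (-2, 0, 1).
2 - 2*cos(1)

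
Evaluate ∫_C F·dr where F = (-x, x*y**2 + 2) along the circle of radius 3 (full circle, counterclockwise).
81*pi/4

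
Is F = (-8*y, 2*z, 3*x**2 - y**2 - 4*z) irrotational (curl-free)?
No, ∇×F = (-2*y - 2, -6*x, 8)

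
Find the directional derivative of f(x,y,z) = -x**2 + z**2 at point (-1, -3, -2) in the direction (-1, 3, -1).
2*sqrt(11)/11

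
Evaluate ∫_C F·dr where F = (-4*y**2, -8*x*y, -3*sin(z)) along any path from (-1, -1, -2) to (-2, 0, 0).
-1 - 3*cos(2)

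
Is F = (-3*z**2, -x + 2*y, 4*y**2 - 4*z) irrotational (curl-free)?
No, ∇×F = (8*y, -6*z, -1)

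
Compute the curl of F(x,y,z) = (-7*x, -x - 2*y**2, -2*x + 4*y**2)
(8*y, 2, -1)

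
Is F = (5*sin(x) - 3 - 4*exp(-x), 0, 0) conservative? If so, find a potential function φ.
Yes, F is conservative. φ = -3*x - 5*cos(x) + 4*exp(-x)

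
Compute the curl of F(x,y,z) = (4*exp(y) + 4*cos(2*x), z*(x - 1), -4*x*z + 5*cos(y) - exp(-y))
(-x - 5*sin(y) + 1 + exp(-y), 4*z, z - 4*exp(y))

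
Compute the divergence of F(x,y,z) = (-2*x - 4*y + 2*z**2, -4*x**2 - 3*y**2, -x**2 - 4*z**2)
-6*y - 8*z - 2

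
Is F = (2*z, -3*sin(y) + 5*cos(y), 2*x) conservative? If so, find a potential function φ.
Yes, F is conservative. φ = 2*x*z + 5*sin(y) + 3*cos(y)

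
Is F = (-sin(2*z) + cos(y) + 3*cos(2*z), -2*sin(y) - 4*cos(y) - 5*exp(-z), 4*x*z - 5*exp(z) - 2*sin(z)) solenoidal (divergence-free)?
No, ∇·F = 4*x - 5*exp(z) + 4*sin(y) - 2*cos(y) - 2*cos(z)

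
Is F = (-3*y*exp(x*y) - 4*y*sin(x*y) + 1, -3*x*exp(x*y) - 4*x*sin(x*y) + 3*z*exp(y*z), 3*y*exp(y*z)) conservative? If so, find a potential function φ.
Yes, F is conservative. φ = x - 3*exp(x*y) + 3*exp(y*z) + 4*cos(x*y)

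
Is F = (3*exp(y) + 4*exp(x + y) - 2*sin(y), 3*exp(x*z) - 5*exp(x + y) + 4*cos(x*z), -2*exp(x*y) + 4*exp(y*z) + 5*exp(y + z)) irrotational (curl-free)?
No, ∇×F = (-2*x*exp(x*y) - 3*x*exp(x*z) + 4*x*sin(x*z) + 4*z*exp(y*z) + 5*exp(y + z), 2*y*exp(x*y), 3*z*exp(x*z) - 4*z*sin(x*z) - 3*exp(y) - 9*exp(x + y) + 2*cos(y))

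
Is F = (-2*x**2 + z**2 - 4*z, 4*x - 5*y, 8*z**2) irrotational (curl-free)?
No, ∇×F = (0, 2*z - 4, 4)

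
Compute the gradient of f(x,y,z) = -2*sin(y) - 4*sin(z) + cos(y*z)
(0, -z*sin(y*z) - 2*cos(y), -y*sin(y*z) - 4*cos(z))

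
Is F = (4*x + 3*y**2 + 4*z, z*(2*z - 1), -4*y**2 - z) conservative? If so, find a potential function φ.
No, ∇×F = (-8*y - 4*z + 1, 4, -6*y) ≠ 0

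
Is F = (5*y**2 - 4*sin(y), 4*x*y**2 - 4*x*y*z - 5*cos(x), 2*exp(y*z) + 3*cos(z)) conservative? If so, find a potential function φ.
No, ∇×F = (4*x*y + 2*z*exp(y*z), 0, 4*y**2 - 4*y*z - 10*y + 5*sin(x) + 4*cos(y)) ≠ 0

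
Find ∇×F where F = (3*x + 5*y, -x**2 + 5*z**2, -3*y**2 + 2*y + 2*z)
(-6*y - 10*z + 2, 0, -2*x - 5)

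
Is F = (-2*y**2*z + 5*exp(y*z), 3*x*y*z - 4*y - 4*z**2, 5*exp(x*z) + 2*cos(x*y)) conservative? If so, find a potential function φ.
No, ∇×F = (-3*x*y - 2*x*sin(x*y) + 8*z, -2*y**2 + 5*y*exp(y*z) + 2*y*sin(x*y) - 5*z*exp(x*z), z*(7*y - 5*exp(y*z))) ≠ 0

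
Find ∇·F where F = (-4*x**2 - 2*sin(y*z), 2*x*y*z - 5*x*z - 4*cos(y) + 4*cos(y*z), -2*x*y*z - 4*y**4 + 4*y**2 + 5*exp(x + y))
-2*x*y + 2*x*z - 8*x - 4*z*sin(y*z) + 4*sin(y)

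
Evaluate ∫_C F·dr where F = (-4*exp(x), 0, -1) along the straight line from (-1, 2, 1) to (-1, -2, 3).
-2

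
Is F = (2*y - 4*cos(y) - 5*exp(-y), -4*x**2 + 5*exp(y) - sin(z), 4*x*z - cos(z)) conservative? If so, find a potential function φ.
No, ∇×F = (cos(z), -4*z, -8*x - 4*sin(y) - 2 - 5*exp(-y)) ≠ 0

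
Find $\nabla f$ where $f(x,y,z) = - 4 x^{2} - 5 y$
(-8*x, -5, 0)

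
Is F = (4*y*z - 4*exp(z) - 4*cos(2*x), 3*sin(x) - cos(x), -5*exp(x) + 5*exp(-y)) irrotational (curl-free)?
No, ∇×F = (-5*exp(-y), 4*y + 5*exp(x) - 4*exp(z), -4*z + sin(x) + 3*cos(x))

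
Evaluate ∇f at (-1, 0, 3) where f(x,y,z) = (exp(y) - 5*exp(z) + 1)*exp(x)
((2 - 5*exp(3))*exp(-1), exp(-1), -5*exp(2))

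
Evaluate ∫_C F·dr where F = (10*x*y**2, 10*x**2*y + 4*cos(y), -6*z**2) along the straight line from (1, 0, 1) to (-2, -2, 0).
82 - 4*sin(2)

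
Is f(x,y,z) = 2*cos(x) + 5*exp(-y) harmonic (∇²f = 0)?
No, ∇²f = -2*cos(x) + 5*exp(-y)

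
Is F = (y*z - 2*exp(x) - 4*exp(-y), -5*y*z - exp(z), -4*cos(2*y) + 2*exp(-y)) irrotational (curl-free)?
No, ∇×F = (5*y + exp(z) + 8*sin(2*y) - 2*exp(-y), y, -z - 4*exp(-y))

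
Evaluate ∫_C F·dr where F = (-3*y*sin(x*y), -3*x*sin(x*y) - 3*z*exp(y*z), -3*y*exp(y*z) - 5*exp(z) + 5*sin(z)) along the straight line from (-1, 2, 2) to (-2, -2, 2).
3*(-1 + (cos(4) - cos(2) + exp(4))*exp(4))*exp(-4)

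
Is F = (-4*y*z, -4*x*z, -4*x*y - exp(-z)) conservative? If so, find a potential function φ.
Yes, F is conservative. φ = -4*x*y*z + exp(-z)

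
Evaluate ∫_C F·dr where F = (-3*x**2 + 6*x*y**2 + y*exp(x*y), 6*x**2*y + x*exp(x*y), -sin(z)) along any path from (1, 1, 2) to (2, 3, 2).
-E + 98 + exp(6)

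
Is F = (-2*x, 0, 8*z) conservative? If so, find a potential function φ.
Yes, F is conservative. φ = -x**2 + 4*z**2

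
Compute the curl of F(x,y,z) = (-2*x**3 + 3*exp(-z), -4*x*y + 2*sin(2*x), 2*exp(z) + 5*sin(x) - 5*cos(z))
(0, -5*cos(x) - 3*exp(-z), -4*y + 4*cos(2*x))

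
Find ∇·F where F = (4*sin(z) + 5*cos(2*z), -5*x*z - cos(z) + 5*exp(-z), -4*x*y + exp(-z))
-exp(-z)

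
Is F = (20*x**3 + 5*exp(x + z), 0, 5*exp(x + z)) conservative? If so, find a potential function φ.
Yes, F is conservative. φ = 5*x**4 + 5*exp(x + z)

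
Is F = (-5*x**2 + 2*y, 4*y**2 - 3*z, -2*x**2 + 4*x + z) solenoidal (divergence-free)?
No, ∇·F = -10*x + 8*y + 1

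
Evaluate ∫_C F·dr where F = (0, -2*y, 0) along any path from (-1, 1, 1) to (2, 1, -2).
0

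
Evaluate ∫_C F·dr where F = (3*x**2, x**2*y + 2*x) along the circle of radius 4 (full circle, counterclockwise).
32*pi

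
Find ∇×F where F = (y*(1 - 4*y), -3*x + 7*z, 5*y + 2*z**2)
(-2, 0, 8*y - 4)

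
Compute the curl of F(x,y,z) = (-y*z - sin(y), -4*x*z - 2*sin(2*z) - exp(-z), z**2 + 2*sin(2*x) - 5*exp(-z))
(4*x + 4*cos(2*z) - exp(-z), -y - 4*cos(2*x), -3*z + cos(y))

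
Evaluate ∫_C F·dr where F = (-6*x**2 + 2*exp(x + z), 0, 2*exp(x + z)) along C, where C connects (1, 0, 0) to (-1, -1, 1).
6 - 2*E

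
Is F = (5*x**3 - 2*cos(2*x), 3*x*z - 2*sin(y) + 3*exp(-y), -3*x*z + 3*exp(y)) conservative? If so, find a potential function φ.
No, ∇×F = (-3*x + 3*exp(y), 3*z, 3*z) ≠ 0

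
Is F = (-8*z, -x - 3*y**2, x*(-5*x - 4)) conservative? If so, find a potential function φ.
No, ∇×F = (0, 10*x - 4, -1) ≠ 0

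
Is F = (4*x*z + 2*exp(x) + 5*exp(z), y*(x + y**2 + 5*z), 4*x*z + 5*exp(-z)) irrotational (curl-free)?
No, ∇×F = (-5*y, 4*x - 4*z + 5*exp(z), y)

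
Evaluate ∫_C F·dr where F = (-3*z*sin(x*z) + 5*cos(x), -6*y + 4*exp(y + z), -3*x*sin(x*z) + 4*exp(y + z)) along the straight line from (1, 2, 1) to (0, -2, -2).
-4*exp(3) - 5*sin(1) - 3*cos(1) + 4*exp(-4) + 3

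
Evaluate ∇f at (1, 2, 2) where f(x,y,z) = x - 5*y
(1, -5, 0)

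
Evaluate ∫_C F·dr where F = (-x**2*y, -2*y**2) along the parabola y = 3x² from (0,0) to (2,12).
-5856/5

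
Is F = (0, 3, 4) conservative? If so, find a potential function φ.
Yes, F is conservative. φ = 3*y + 4*z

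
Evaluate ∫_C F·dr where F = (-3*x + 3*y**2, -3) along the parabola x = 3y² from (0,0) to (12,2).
-150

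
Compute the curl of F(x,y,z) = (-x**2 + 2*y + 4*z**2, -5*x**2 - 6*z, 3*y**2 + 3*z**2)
(6*y + 6, 8*z, -10*x - 2)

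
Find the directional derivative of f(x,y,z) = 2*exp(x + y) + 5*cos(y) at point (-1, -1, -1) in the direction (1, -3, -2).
-sqrt(14)*(4 + 15*exp(2)*sin(1))*exp(-2)/14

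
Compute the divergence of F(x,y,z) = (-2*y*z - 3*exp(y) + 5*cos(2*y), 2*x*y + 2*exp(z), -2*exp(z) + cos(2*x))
2*x - 2*exp(z)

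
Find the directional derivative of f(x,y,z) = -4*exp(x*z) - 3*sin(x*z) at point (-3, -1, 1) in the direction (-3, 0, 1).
3*sqrt(10)*(3*exp(3)*cos(3) + 4)*exp(-3)/5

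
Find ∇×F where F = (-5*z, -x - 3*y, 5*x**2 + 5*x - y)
(-1, -10*x - 10, -1)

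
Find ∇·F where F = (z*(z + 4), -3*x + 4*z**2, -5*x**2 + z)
1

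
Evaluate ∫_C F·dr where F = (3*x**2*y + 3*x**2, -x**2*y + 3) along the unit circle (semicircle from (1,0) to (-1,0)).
-2 - 3*pi/8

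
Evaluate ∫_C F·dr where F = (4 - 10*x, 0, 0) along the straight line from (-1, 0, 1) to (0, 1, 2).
9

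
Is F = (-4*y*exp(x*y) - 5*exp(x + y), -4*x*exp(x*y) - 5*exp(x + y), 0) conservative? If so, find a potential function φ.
Yes, F is conservative. φ = -4*exp(x*y) - 5*exp(x + y)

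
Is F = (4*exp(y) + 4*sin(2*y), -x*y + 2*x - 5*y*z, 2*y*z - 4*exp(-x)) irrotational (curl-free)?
No, ∇×F = (5*y + 2*z, -4*exp(-x), -y - 4*exp(y) - 8*cos(2*y) + 2)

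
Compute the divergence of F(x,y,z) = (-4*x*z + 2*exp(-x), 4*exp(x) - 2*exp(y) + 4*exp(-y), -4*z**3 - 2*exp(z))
-12*z**2 - 4*z - 2*exp(y) - 2*exp(z) - 4*exp(-y) - 2*exp(-x)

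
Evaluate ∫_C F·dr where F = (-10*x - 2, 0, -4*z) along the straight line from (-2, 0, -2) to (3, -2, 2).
-35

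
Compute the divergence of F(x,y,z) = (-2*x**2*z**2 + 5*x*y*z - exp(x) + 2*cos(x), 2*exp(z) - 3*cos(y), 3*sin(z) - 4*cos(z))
-4*x*z**2 + 5*y*z - exp(x) - 2*sin(x) + 3*sin(y) + 4*sin(z) + 3*cos(z)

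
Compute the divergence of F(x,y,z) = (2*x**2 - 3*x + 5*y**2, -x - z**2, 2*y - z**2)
4*x - 2*z - 3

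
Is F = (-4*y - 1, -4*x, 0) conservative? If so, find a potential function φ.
Yes, F is conservative. φ = x*(-4*y - 1)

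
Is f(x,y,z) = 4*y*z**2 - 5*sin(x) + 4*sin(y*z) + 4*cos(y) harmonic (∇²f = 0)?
No, ∇²f = -4*y*(y*sin(y*z) - 2) - 4*z**2*sin(y*z) + 5*sin(x) - 4*cos(y)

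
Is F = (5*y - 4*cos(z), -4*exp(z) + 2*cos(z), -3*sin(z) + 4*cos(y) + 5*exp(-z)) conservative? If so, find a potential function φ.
No, ∇×F = (4*exp(z) - 4*sin(y) + 2*sin(z), 4*sin(z), -5) ≠ 0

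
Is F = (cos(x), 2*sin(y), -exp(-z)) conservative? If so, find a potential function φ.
Yes, F is conservative. φ = sin(x) - 2*cos(y) + exp(-z)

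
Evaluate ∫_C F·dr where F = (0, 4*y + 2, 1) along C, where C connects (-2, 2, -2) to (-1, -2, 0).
-6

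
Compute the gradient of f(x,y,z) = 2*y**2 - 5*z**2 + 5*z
(0, 4*y, 5 - 10*z)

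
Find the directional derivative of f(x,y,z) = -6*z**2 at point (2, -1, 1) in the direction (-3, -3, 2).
-12*sqrt(22)/11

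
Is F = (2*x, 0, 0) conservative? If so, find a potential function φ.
Yes, F is conservative. φ = x**2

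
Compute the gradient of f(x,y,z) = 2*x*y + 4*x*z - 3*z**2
(2*y + 4*z, 2*x, 4*x - 6*z)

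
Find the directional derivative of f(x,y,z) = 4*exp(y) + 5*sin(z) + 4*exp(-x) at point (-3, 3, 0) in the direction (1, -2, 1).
sqrt(6)*(5 - 12*exp(3))/6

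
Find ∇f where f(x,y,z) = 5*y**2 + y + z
(0, 10*y + 1, 1)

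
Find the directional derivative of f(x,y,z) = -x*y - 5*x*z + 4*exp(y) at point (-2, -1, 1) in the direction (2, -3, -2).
sqrt(17)*(-2*E - 12/17)*exp(-1)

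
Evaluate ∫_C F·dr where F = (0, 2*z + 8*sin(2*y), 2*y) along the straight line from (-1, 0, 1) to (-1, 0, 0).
0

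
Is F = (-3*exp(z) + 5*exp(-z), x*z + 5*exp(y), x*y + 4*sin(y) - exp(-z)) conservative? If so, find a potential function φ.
No, ∇×F = (4*cos(y), -y + 2*sinh(z) - 8*cosh(z), z) ≠ 0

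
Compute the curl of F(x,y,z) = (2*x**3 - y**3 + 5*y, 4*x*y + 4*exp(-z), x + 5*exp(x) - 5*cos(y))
(5*sin(y) + 4*exp(-z), -5*exp(x) - 1, 3*y**2 + 4*y - 5)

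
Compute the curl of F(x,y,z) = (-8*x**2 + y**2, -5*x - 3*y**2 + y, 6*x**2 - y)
(-1, -12*x, -2*y - 5)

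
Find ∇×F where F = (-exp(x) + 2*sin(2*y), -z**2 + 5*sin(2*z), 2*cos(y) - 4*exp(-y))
(2*z - 2*sin(y) - 10*cos(2*z) + 4*exp(-y), 0, -4*cos(2*y))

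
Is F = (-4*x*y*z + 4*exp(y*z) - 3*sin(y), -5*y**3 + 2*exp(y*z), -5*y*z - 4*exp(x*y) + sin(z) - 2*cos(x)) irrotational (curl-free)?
No, ∇×F = (-4*x*exp(x*y) - 2*y*exp(y*z) - 5*z, -4*x*y + 4*y*exp(x*y) + 4*y*exp(y*z) - 2*sin(x), 4*x*z - 4*z*exp(y*z) + 3*cos(y))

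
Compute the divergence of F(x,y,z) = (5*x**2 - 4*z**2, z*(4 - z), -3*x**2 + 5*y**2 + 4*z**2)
10*x + 8*z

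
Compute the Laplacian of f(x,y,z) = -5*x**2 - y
-10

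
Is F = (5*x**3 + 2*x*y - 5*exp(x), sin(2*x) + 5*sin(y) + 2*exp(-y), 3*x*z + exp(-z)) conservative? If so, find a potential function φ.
No, ∇×F = (0, -3*z, -2*x + 2*cos(2*x)) ≠ 0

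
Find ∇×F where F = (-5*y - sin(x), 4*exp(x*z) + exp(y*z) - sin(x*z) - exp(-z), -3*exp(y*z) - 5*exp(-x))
(-4*x*exp(x*z) + x*cos(x*z) - y*exp(y*z) - 3*z*exp(y*z) - exp(-z), -5*exp(-x), 4*z*exp(x*z) - z*cos(x*z) + 5)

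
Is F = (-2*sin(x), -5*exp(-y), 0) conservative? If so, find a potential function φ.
Yes, F is conservative. φ = 2*cos(x) + 5*exp(-y)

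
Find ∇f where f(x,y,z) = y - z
(0, 1, -1)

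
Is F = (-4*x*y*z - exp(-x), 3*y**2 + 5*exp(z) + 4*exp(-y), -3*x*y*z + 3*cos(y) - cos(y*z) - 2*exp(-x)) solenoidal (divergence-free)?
No, ∇·F = -3*x*y - 4*y*z + y*sin(y*z) + 6*y - 4*exp(-y) + exp(-x)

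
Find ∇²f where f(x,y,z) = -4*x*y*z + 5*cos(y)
-5*cos(y)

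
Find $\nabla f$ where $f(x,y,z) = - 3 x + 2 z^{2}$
(-3, 0, 4*z)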